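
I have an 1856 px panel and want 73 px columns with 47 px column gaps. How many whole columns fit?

15 columns

Each extra column adds 73 + 47 = 120 px.
(1856 + 47) / 120 = 15.86, so 15 columns fit.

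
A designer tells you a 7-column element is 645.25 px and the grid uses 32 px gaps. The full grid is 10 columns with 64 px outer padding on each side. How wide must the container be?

1063.5 px

7 columns + 6 gaps: 7c + 6·32 = 645.25.
7c = 645.25 − 192 = 453.25, so c = 64.75 px.
Adding margins, columns and gutters: 128 + 647.5 + 288 = 1063.5 px.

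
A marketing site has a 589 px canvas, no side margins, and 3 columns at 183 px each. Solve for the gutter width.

20 px

3 columns take 3·183 = 549 px; remaining 40 splits into 2 gutters.
g = 40 / 2 = 20 px.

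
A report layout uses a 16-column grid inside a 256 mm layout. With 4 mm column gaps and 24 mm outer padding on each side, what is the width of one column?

9.25 mm

Take off 48 mm of margins, leaving 208 mm.
16c + 15·4 = 208 → 16c = 148 → c = 9.25 mm.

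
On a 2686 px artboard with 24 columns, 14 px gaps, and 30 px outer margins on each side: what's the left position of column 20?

Content = 2686 − 2·30 = 2626 px.
Subtracting 23 gaps of 14 leaves 2304 for 24 columns, so c = 96 px.
Column 20 starts at margin + 19·(column + gutter) = 30 + 19·110 = 2120 px.

2120 px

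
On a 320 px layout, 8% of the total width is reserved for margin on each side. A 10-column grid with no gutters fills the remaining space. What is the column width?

Each margin = 8% of 320 = 25.6 px; content = 320 − 2·25.6 = 268.8 px.
With no gutters, each column is 268.8/10 = 26.88 px.

26.88 px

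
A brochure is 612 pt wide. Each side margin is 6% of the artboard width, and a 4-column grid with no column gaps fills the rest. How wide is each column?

612 × (1 − 2·6%) = 612 × 88% = 538.56 pt for the columns.
With no column gaps, each column is 538.56/4 = 134.64 pt.

134.64 pt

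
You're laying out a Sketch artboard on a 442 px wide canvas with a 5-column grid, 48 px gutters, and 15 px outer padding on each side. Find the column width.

Content width = 442 − 2·15 = 412 px.
5 columns + 4 gutters: 5c + 4·48 = 412.
5c = 412 − 192 = 220, so c = 44 px.

44 px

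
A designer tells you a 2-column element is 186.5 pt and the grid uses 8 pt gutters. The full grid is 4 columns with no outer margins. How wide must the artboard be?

381 pt

Subtracting 1 gutter of 8 leaves 178.5 for 2 columns, so c = 89.25 pt.
Summing: 357 + 24 = 381 pt.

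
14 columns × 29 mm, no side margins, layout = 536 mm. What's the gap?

10 mm

14·29 + 13g = 536 → 13g = 130 → g = 10 mm.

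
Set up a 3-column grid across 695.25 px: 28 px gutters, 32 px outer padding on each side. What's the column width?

191.75 px

Inside the margins: 695.25 − 64 = 631.25 px.
3c + 2·28 = 631.25 → 3c = 575.25 → c = 191.75 px.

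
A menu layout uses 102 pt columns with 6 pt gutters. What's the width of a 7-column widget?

7-column span = 7·102 + 6·6 = 750 pt.

750 pt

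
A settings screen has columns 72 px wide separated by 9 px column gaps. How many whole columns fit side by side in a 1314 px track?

16 columns

k columns need k·72 + (k−1)·9 = k·81 − 9.
k·81 − 9 ≤ 1314 → k ≤ 1323 / 81 ≈ 16.33, so k = 16.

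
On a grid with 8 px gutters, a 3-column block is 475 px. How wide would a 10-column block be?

1602 px

3 columns + 2 gutters: 3c + 2·8 = 475.
3c = 475 − 16 = 459, so c = 153 px.
10-column span = 10·153 + 9·8 = 1602 px.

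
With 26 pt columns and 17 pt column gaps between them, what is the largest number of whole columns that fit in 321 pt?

7 columns

k columns need k·26 + (k−1)·17 = k·43 − 17.
k·43 − 17 ≤ 321 → k ≤ 338 / 43 ≈ 7.86, so k = 7.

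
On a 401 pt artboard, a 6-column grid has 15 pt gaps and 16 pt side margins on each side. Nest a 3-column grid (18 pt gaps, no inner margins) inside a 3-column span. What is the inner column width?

Take off 32 pt of margins, leaving 369 pt.
6c + 5·15 = 369 → 6c = 294 → c = 49 pt.
3-column span = 3·49 + 2·15 = 177 pt.
3d + 2·18 = 177 → 3d = 141 → d = 47 pt.

47 pt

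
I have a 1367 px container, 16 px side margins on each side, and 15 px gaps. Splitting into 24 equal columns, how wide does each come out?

41.25 px

Subtract both margins: 1367 − 2·16 = 1335 px.
Subtracting 23 gaps of 15 leaves 990 for 24 columns, so c = 41.25 px.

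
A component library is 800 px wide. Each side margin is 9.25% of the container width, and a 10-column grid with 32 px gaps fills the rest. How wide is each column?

36.4 px

800 × (1 − 2·9.25%) = 800 × 81.5% = 652 px for the columns.
10 columns + 9 gaps: 10c + 9·32 = 652.
10c = 652 − 288 = 364, so c = 36.4 px.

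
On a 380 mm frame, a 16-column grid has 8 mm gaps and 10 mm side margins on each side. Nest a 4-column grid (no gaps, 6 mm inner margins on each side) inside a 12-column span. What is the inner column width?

Outer content = 380 − 2·10 = 360 mm.
Subtracting 15 gaps of 8 leaves 240 for 16 columns, so c = 15 mm.
Span of 12: 12·15 + 11·8 = 180 + 88 = 268 mm.
Inner content = 268 − 2·6 = 256 mm.
4d = 256 → d = 64 mm.

64 mm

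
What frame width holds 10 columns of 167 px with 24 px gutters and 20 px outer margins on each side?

1926 px

Total width: 2·20 + 10·167 + 9·24 = 1926 px.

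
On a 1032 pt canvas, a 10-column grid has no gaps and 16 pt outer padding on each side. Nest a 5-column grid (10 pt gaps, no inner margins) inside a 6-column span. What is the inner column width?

112 pt

Take off 32 pt of margins, leaving 1000 pt.
10c = 1000 → c = 100 pt.
With no gaps, 6 columns span 6·100 = 600 pt.
5 columns + 4 gaps: 5d + 4·10 = 600.
5d = 600 − 40 = 560, so d = 112 pt.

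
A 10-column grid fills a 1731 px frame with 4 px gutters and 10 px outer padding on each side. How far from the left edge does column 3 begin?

353 px

Take off 20 px of margins, leaving 1711 px.
10c + 9·4 = 1711 → 10c = 1675 → c = 167.5 px.
Each column+gutter stride is 171.5 px; 2 of them past the 10 px margin is 10 + 343 = 353 px.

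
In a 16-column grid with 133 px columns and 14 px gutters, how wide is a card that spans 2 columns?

Span of 2: 2·133 + 1·14 = 266 + 14 = 280 px.

280 px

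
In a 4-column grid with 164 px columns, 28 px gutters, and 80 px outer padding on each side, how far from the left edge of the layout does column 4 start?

656 px

Column 4 starts at margin + 3·(column + gutter) = 80 + 3·192 = 656 px.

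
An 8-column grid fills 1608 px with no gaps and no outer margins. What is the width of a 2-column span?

402 px

1608 / 8 = 201 px per column.
With no gaps, 2 columns span 2·201 = 402 px.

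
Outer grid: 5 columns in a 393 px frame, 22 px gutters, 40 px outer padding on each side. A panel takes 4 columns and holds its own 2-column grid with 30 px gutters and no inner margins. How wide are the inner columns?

108 px

Take off 80 px of margins, leaving 313 px.
5 columns + 4 gutters: 5c + 4·22 = 313.
5c = 313 − 88 = 225, so c = 45 px.
4-column span = 4·45 + 3·22 = 246 px.
2 columns + 1 gutter: 2d + 1·30 = 246.
2d = 246 − 30 = 216, so d = 108 px.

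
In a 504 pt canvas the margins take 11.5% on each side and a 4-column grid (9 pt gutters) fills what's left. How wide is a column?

90.27 pt

Margins: 11.5% × 504 = 57.96 pt each, so content = 504 − 115.92 = 388.08 pt.
4 columns + 3 gutters: 4c + 3·9 = 388.08.
4c = 388.08 − 27 = 361.08, so c = 90.27 pt.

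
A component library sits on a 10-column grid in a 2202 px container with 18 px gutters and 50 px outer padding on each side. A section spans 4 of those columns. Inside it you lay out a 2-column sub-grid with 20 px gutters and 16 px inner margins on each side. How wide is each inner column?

389 px

Inside the margins: 2202 − 100 = 2102 px.
Subtracting 9 gutters of 18 leaves 1940 for 10 columns, so c = 194 px.
4 columns plus 3 gutters: 776 + 54 = 830 px.
Inner content = 830 − 2·16 = 798 px.
2d + 1·20 = 798 → 2d = 778 → d = 389 px.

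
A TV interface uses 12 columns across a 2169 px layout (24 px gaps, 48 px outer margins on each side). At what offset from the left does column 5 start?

Content = 2169 − 2·48 = 2073 px.
Subtracting 11 gaps of 24 leaves 1809 for 12 columns, so c = 150.75 px.
Column 5 starts at margin + 4·(column + gutter) = 48 + 4·174.75 = 747 px.

747 px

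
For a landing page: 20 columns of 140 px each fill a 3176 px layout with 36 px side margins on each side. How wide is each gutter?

16 px

Subtract both margins: 3176 − 2·36 = 3104 px.
20·140 + 19g = 3104 → 19g = 304 → g = 16 px.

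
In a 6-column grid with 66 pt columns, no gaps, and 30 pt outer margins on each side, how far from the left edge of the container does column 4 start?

228 pt

Column 4 starts at margin + 3·(column + gutter) = 30 + 3·66 = 228 pt.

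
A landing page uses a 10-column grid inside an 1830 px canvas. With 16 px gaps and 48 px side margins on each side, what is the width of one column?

Content width = 1830 − 2·48 = 1734 px.
10c + 9·16 = 1734 → 10c = 1590 → c = 159 px.

159 px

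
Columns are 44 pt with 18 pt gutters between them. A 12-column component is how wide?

Span of 12: 12·44 + 11·18 = 528 + 198 = 726 pt.

726 pt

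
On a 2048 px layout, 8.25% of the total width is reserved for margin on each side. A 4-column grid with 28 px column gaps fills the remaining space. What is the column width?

Each margin = 8.25% of 2048 = 168.96 px; content = 2048 − 2·168.96 = 1710.08 px.
Subtracting 3 column gaps of 28 leaves 1626.08 for 4 columns, so c = 406.52 px.

406.52 px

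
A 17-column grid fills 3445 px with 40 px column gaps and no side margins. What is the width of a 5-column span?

985 px

Subtracting 16 column gaps of 40 leaves 2805 for 17 columns, so c = 165 px.
Span of 5: 5·165 + 4·40 = 825 + 160 = 985 px.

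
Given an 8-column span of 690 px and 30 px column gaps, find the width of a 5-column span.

420 px

Subtracting 7 column gaps of 30 leaves 480 for 8 columns, so c = 60 px.
5 columns plus 4 column gaps: 300 + 120 = 420 px.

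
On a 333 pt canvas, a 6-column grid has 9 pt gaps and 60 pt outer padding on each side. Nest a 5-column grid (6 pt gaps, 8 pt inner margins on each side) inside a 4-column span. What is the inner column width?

Inside the margins: 333 − 120 = 213 pt.
6c + 5·9 = 213 → 6c = 168 → c = 28 pt.
4-column span = 4·28 + 3·9 = 139 pt.
Inner content = 139 − 2·8 = 123 pt.
123 − 4·6 = 99; ÷5 gives d = 19.8 pt.

19.8 pt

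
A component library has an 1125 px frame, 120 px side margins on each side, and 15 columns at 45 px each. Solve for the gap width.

15 px

Subtract both margins: 1125 − 2·120 = 885 px.
Columns use 675 px, leaving 210 px across 14 gaps = 15 px each.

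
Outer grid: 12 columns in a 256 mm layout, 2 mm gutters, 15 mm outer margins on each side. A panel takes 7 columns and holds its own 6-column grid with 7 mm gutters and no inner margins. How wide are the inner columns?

16 mm

Outer content = 256 − 2·15 = 226 mm.
12 columns + 11 gutters: 12c + 11·2 = 226.
12c = 226 − 22 = 204, so c = 17 mm.
Span of 7: 7·17 + 6·2 = 119 + 12 = 131 mm.
131 − 5·7 = 96; ÷6 gives d = 16 mm.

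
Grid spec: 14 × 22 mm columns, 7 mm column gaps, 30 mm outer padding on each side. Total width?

459 mm

Canvas = 2·30 + 14·22 + 13·7 = 60 + 308 + 91 = 459 mm.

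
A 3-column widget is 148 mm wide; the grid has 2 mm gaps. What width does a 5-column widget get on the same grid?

248 mm

3 columns + 2 gaps: 3c + 2·2 = 148.
3c = 148 − 4 = 144, so c = 48 mm.
5-column span = 5·48 + 4·2 = 248 mm.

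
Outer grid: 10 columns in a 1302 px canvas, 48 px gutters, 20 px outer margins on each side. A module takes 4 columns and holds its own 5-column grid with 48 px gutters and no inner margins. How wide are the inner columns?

Subtract both margins: 1302 − 2·20 = 1262 px.
Subtracting 9 gutters of 48 leaves 830 for 10 columns, so c = 83 px.
4 columns plus 3 gutters: 332 + 144 = 476 px.
Subtracting 4 gutters of 48 leaves 284 for 5 columns, so d = 56.8 px.

56.8 px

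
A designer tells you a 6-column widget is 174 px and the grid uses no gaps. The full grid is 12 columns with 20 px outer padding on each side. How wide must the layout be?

388 px

6c = 174 → c = 29 px.
Summing: 40 + 348 = 388 px.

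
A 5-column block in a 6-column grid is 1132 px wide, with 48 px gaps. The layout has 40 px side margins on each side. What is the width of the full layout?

5 columns + 4 gaps: 5c + 4·48 = 1132.
5c = 1132 − 192 = 940, so c = 188 px.
Layout = 2·40 + 6·188 + 5·48 = 80 + 1128 + 240 = 1448 px.

1448 px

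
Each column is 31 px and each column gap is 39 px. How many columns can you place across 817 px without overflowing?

12 columns

Each extra column adds 31 + 39 = 70 px.
(817 + 39) / 70 = 12.23, so 12 columns fit.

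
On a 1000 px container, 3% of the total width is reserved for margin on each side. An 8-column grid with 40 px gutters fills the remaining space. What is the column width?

1000 × (1 − 2·3%) = 1000 × 94% = 940 px for the columns.
8 columns + 7 gutters: 8c + 7·40 = 940.
8c = 940 − 280 = 660, so c = 82.5 px.

82.5 px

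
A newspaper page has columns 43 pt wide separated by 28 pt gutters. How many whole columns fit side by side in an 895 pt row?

13 columns

k columns need k·43 + (k−1)·28 = k·71 − 28.
k·71 − 28 ≤ 895 → k ≤ 923 / 71 ≈ 13.00, so k = 13.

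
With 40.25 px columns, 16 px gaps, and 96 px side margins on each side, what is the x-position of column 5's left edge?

Each column+gutter stride is 56.25 px; 4 of them past the 96 px margin is 96 + 225 = 321 px.

321 px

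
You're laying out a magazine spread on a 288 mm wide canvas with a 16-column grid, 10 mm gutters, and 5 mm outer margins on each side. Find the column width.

8 mm

Inside the margins: 288 − 10 = 278 mm.
Subtracting 15 gutters of 10 leaves 128 for 16 columns, so c = 8 mm.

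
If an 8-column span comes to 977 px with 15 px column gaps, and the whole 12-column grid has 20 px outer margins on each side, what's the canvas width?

Subtracting 7 column gaps of 15 leaves 872 for 8 columns, so c = 109 px.
Canvas = 2·20 + 12·109 + 11·15 = 40 + 1308 + 165 = 1513 px.

1513 px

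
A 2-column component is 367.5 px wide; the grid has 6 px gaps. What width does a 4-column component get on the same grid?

2c + 1·6 = 367.5 → 2c = 361.5 → c = 180.75 px.
4 columns plus 3 gaps: 723 + 18 = 741 px.

741 px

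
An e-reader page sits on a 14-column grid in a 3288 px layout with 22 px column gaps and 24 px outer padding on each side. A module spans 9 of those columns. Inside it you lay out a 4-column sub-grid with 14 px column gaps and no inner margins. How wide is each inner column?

508.25 px

Subtract both margins: 3288 − 2·24 = 3240 px.
3240 − 13·22 = 2954; ÷14 gives c = 211 px.
Span of 9: 9·211 + 8·22 = 1899 + 176 = 2075 px.
2075 − 3·14 = 2033; ÷4 gives d = 508.25 px.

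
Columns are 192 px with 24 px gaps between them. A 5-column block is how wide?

5-column span = 5·192 + 4·24 = 1056 px.

1056 px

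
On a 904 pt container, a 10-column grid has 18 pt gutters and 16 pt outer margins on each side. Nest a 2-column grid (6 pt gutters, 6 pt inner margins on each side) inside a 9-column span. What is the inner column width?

Subtract both margins: 904 − 2·16 = 872 pt.
10c + 9·18 = 872 → 10c = 710 → c = 71 pt.
Span of 9: 9·71 + 8·18 = 639 + 144 = 783 pt.
Inner content = 783 − 2·6 = 771 pt.
771 − 1·6 = 765; ÷2 gives d = 382.5 pt.

382.5 pt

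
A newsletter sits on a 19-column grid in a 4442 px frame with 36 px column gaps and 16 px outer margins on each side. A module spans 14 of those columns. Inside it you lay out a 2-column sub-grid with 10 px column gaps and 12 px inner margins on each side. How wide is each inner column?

1603 px

Take off 32 px of margins, leaving 4410 px.
19c + 18·36 = 4410 → 19c = 3762 → c = 198 px.
14-column span = 14·198 + 13·36 = 3240 px.
Inner content = 3240 − 2·12 = 3216 px.
Subtracting 1 column gap of 10 leaves 3206 for 2 columns, so d = 1603 px.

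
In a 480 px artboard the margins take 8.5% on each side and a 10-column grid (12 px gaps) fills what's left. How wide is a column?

Each margin = 8.5% of 480 = 40.8 px; content = 480 − 2·40.8 = 398.4 px.
10c + 9·12 = 398.4 → 10c = 290.4 → c = 29.04 px.

29.04 px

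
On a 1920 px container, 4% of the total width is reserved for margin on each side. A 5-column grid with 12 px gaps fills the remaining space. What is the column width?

Each margin = 4% of 1920 = 76.8 px; content = 1920 − 2·76.8 = 1766.4 px.
Subtracting 4 gaps of 12 leaves 1718.4 for 5 columns, so c = 343.68 px.

343.68 px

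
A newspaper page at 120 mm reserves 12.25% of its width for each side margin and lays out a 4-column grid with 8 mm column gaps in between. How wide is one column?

Each margin = 12.25% of 120 = 14.7 mm; content = 120 − 2·14.7 = 90.6 mm.
4 columns + 3 column gaps: 4c + 3·8 = 90.6.
4c = 90.6 − 24 = 66.6, so c = 16.65 mm.

16.65 mm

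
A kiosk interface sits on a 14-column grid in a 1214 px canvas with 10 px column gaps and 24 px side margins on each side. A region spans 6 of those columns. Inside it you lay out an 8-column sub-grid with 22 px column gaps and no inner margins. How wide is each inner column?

42.5 px

Subtract both margins: 1214 − 2·24 = 1166 px.
14c + 13·10 = 1166 → 14c = 1036 → c = 74 px.
6 columns plus 5 column gaps: 444 + 50 = 494 px.
494 − 7·22 = 340; ÷8 gives d = 42.5 px.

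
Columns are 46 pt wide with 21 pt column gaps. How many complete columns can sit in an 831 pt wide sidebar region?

12 columns

Each extra column adds 46 + 21 = 67 pt.
(831 + 21) / 67 = 12.72, so 12 columns fit.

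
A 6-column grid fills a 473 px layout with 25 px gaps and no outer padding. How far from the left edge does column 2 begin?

473 − 5·25 = 348; ÷6 gives c = 58 px.
No margin, so column 2 starts at 1·(column + gutter) = 1·83 = 83 px.

83 px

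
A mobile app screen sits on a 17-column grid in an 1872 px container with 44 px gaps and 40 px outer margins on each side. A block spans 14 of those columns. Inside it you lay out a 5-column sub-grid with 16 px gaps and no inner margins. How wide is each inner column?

Outer content = 1872 − 2·40 = 1792 px.
1792 − 16·44 = 1088; ÷17 gives c = 64 px.
14-column span = 14·64 + 13·44 = 1468 px.
5d + 4·16 = 1468 → 5d = 1404 → d = 280.8 px.

280.8 px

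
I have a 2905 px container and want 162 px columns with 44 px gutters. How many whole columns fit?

14 columns: 14·162 + 13·44 = 2840 px ≤ 2905.
15 columns: 3046 px > 2905. So 14.

14 columns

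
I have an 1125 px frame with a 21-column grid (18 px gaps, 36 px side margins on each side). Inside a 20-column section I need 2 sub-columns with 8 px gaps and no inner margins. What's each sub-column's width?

497 px

Inside the margins: 1125 − 72 = 1053 px.
21c + 20·18 = 1053 → 21c = 693 → c = 33 px.
Span of 20: 20·33 + 19·18 = 660 + 342 = 1002 px.
2 columns + 1 gap: 2d + 1·8 = 1002.
2d = 1002 − 8 = 994, so d = 497 px.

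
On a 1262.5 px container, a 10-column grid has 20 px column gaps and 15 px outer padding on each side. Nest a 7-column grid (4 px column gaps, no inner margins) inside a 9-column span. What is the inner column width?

154.75 px

Inside the margins: 1262.5 − 30 = 1232.5 px.
1232.5 − 9·20 = 1052.5; ÷10 gives c = 105.25 px.
9-column span = 9·105.25 + 8·20 = 1107.25 px.
7 columns + 6 column gaps: 7d + 6·4 = 1107.25.
7d = 1107.25 − 24 = 1083.25, so d = 154.75 px.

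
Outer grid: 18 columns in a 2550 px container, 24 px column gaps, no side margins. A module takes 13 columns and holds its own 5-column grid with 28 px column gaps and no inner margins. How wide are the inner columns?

Subtracting 17 column gaps of 24 leaves 2142 for 18 columns, so c = 119 px.
13-column span = 13·119 + 12·24 = 1835 px.
5 columns + 4 column gaps: 5d + 4·28 = 1835.
5d = 1835 − 112 = 1723, so d = 344.6 px.

344.6 px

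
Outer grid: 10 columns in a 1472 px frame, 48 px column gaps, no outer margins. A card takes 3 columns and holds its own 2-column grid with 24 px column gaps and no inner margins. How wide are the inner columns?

192 px

10 columns + 9 column gaps: 10c + 9·48 = 1472.
10c = 1472 − 432 = 1040, so c = 104 px.
Span of 3: 3·104 + 2·48 = 312 + 96 = 408 px.
Subtracting 1 column gap of 24 leaves 384 for 2 columns, so d = 192 px.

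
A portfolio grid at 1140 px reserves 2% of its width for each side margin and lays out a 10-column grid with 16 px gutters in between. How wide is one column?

95.04 px

1140 × (1 − 2·2%) = 1140 × 96% = 1094.4 px for the columns.
10c + 9·16 = 1094.4 → 10c = 950.4 → c = 95.04 px.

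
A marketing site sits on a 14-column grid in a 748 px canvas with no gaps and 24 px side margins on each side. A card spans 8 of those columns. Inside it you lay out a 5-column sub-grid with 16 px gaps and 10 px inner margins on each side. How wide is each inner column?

Outer content = 748 − 2·24 = 700 px.
14c = 700 → c = 50 px.
8-column span = 8·50 = 400 px.
Inner content = 400 − 2·10 = 380 px.
380 − 4·16 = 316; ÷5 gives d = 63.2 px.

63.2 px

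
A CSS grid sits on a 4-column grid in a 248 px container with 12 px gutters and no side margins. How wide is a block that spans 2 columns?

Subtracting 3 gutters of 12 leaves 212 for 4 columns, so c = 53 px.
2 columns plus 1 gutter: 106 + 12 = 118 px.

118 px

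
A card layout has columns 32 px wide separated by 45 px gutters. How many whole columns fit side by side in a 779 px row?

10 columns: 10·32 + 9·45 = 725 px ≤ 779.
11 columns: 802 px > 779. So 10.

10 columns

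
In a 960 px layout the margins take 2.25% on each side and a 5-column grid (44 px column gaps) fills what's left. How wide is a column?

148.16 px

Each margin = 2.25% of 960 = 21.6 px; content = 960 − 2·21.6 = 916.8 px.
Subtracting 4 column gaps of 44 leaves 740.8 for 5 columns, so c = 148.16 px.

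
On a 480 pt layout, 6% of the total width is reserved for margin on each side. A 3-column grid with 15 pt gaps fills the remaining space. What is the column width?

130.8 pt

480 × (1 − 2·6%) = 480 × 88% = 422.4 pt for the columns.
Subtracting 2 gaps of 15 leaves 392.4 for 3 columns, so c = 130.8 pt.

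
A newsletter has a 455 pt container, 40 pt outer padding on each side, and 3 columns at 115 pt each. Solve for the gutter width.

Content width = 455 − 2·40 = 375 pt.
3 columns take 3·115 = 345 pt; remaining 30 splits into 2 gutters.
g = 30 / 2 = 15 pt.

15 pt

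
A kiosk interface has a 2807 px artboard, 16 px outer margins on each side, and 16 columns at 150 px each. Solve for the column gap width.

25 px

Content width = 2807 − 2·16 = 2775 px.
16 columns take 16·150 = 2400 px; remaining 375 splits into 15 column gaps.
g = 375 / 15 = 25 px.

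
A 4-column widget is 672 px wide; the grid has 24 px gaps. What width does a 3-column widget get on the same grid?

4 columns + 3 gaps: 4c + 3·24 = 672.
4c = 672 − 72 = 600, so c = 150 px.
3 columns plus 2 gaps: 450 + 48 = 498 px.

498 px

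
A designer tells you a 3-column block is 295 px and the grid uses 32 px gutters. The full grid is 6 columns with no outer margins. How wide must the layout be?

3 columns + 2 gutters: 3c + 2·32 = 295.
3c = 295 − 64 = 231, so c = 77 px.
Total width: 6·77 + 5·32 = 622 px.

622 px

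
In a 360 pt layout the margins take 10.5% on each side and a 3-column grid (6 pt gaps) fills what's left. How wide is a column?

360 × (1 − 2·10.5%) = 360 × 79% = 284.4 pt for the columns.
Subtracting 2 gaps of 6 leaves 272.4 for 3 columns, so c = 90.8 pt.

90.8 pt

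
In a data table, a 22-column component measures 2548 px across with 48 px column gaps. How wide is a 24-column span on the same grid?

2784 px

22c + 21·48 = 2548 → 22c = 1540 → c = 70 px.
Span of 24: 24·70 + 23·48 = 1680 + 1104 = 2784 px.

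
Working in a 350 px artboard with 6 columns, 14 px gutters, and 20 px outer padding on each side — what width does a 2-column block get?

94 px

Take off 40 px of margins, leaving 310 px.
6c + 5·14 = 310 → 6c = 240 → c = 40 px.
Span of 2: 2·40 + 1·14 = 80 + 14 = 94 px.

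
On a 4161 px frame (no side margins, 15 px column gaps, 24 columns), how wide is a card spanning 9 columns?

24 columns + 23 column gaps: 24c + 23·15 = 4161.
24c = 4161 − 345 = 3816, so c = 159 px.
9-column span = 9·159 + 8·15 = 1551 px.

1551 px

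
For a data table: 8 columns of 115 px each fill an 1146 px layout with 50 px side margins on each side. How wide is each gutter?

18 px

Inside the margins: 1146 − 100 = 1046 px.
Columns use 920 px, leaving 126 px across 7 gutters = 18 px each.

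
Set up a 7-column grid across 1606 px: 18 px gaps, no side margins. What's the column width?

1606 − 6·18 = 1498; ÷7 gives c = 214 px.

214 px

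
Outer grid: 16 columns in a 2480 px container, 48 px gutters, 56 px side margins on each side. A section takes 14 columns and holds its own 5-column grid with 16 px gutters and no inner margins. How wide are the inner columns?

400.4 px

Outer content = 2480 − 2·56 = 2368 px.
16 columns + 15 gutters: 16c + 15·48 = 2368.
16c = 2368 − 720 = 1648, so c = 103 px.
Span of 14: 14·103 + 13·48 = 1442 + 624 = 2066 px.
5d + 4·16 = 2066 → 5d = 2002 → d = 400.4 px.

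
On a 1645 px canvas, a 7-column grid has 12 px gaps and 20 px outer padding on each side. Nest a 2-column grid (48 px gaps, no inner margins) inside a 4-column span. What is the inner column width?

Outer content = 1645 − 2·20 = 1605 px.
Subtracting 6 gaps of 12 leaves 1533 for 7 columns, so c = 219 px.
4 columns plus 3 gaps: 876 + 36 = 912 px.
912 − 1·48 = 864; ÷2 gives d = 432 px.

432 px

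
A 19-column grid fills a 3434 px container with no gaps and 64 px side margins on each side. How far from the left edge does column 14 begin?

Take off 128 px of margins, leaving 3306 px.
With no gaps, each column is 3306/19 = 174 px.
Column 14 starts at margin + 13·(column + gutter) = 64 + 13·174 = 2326 px.

2326 px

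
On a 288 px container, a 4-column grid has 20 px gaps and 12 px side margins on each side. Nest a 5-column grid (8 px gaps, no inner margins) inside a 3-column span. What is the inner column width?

Outer content = 288 − 2·12 = 264 px.
4c + 3·20 = 264 → 4c = 204 → c = 51 px.
3-column span = 3·51 + 2·20 = 193 px.
193 − 4·8 = 161; ÷5 gives d = 32.2 px.

32.2 px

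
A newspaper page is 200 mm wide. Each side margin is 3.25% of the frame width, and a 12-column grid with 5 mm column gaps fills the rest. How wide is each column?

11 mm

Margins: 3.25% × 200 = 6.5 mm each, so content = 200 − 13 = 187 mm.
Subtracting 11 column gaps of 5 leaves 132 for 12 columns, so c = 11 mm.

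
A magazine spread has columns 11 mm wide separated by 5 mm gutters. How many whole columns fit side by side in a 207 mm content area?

13 columns

k columns need k·11 + (k−1)·5 = k·16 − 5.
k·16 − 5 ≤ 207 → k ≤ 212 / 16 ≈ 13.25, so k = 13.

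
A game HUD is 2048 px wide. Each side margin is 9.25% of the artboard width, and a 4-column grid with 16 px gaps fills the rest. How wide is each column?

405.28 px

2048 × (1 − 2·9.25%) = 2048 × 81.5% = 1669.12 px for the columns.
4c + 3·16 = 1669.12 → 4c = 1621.12 → c = 405.28 px.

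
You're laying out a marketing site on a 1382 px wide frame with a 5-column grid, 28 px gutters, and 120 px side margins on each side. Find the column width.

206 px

Content width = 1382 − 2·120 = 1142 px.
Subtracting 4 gutters of 28 leaves 1030 for 5 columns, so c = 206 px.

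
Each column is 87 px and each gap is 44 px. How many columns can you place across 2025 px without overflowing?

k columns need k·87 + (k−1)·44 = k·131 − 44.
k·131 − 44 ≤ 2025 → k ≤ 2069 / 131 ≈ 15.79, so k = 15.

15 columns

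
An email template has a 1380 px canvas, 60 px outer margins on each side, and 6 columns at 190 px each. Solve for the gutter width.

Subtract both margins: 1380 − 2·60 = 1260 px.
6·190 + 5g = 1260 → 5g = 120 → g = 24 px.

24 px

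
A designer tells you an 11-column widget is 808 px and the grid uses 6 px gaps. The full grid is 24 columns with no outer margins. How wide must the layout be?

Subtracting 10 gaps of 6 leaves 748 for 11 columns, so c = 68 px.
Summing: 1632 + 138 = 1770 px.

1770 px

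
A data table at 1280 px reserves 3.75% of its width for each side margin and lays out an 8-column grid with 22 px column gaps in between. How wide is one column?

1280 × (1 − 2·3.75%) = 1280 × 92.5% = 1184 px for the columns.
8 columns + 7 column gaps: 8c + 7·22 = 1184.
8c = 1184 − 154 = 1030, so c = 128.75 px.

128.75 px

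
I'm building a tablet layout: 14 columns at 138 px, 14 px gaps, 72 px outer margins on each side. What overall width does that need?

2258 px

Adding margins, columns and gutters: 144 + 1932 + 182 = 2258 px.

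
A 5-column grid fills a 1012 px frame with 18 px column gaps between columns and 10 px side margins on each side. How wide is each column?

Content width = 1012 − 2·10 = 992 px.
5c + 4·18 = 992 → 5c = 920 → c = 184 px.

184 px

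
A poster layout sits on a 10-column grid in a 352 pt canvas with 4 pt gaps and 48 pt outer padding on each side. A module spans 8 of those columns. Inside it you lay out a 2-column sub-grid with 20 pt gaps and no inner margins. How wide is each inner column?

92 pt

Take off 96 pt of margins, leaving 256 pt.
Subtracting 9 gaps of 4 leaves 220 for 10 columns, so c = 22 pt.
8 columns plus 7 gaps: 176 + 28 = 204 pt.
2d + 1·20 = 204 → 2d = 184 → d = 92 pt.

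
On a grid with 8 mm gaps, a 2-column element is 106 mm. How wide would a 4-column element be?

2c + 1·8 = 106 → 2c = 98 → c = 49 mm.
Span of 4: 4·49 + 3·8 = 196 + 24 = 220 mm.

220 mm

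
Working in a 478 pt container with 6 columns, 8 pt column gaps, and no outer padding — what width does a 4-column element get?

478 − 5·8 = 438; ÷6 gives c = 73 pt.
Span of 4: 4·73 + 3·8 = 292 + 24 = 316 pt.

316 pt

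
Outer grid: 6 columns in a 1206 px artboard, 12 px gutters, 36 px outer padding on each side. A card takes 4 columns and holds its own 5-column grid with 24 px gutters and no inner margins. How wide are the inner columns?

131.2 px

Outer content = 1206 − 2·36 = 1134 px.
Subtracting 5 gutters of 12 leaves 1074 for 6 columns, so c = 179 px.
4 columns plus 3 gutters: 716 + 36 = 752 px.
5d + 4·24 = 752 → 5d = 656 → d = 131.2 px.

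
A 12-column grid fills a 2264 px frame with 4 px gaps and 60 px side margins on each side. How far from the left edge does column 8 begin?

Subtract both margins: 2264 − 2·60 = 2144 px.
12c + 11·4 = 2144 → 12c = 2100 → c = 175 px.
Before column 8: the margin + 7 columns + 7 gaps.
Offset = 60 + 7·(175 + 4) = 60 + 1253 = 1313 px.

1313 px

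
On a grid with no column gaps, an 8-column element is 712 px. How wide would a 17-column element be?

With no column gaps, each column is 712/8 = 89 px.
With no column gaps, 17 columns span 17·89 = 1513 px.

1513 px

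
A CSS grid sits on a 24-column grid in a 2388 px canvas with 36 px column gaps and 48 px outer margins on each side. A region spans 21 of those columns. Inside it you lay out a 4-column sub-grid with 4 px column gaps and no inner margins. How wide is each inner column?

497.25 px

Take off 96 px of margins, leaving 2292 px.
Subtracting 23 column gaps of 36 leaves 1464 for 24 columns, so c = 61 px.
21-column span = 21·61 + 20·36 = 2001 px.
4d + 3·4 = 2001 → 4d = 1989 → d = 497.25 px.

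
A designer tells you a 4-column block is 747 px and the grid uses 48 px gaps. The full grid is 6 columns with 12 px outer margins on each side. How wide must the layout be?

Subtracting 3 gaps of 48 leaves 603 for 4 columns, so c = 150.75 px.
Adding margins, columns and gutters: 24 + 904.5 + 240 = 1168.5 px.

1168.5 px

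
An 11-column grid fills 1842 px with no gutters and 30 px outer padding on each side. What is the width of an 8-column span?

1296 px

Subtract both margins: 1842 − 2·30 = 1782 px.
With no gutters, each column is 1782/11 = 162 px.
With no gutters, 8 columns span 8·162 = 1296 px.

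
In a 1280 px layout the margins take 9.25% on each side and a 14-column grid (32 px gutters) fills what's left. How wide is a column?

Margins: 9.25% × 1280 = 118.4 px each, so content = 1280 − 236.8 = 1043.2 px.
14c + 13·32 = 1043.2 → 14c = 627.2 → c = 44.8 px.

44.8 px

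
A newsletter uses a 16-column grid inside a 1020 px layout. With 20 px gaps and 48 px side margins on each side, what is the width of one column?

39 px

Inside the margins: 1020 − 96 = 924 px.
16c + 15·20 = 924 → 16c = 624 → c = 39 px.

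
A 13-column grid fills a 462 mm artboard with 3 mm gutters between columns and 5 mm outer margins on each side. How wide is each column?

Take off 10 mm of margins, leaving 452 mm.
13 columns + 12 gutters: 13c + 12·3 = 452.
13c = 452 − 36 = 416, so c = 32 mm.

32 mm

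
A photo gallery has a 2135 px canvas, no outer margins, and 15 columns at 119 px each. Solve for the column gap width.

25 px

Columns use 1785 px, leaving 350 px across 14 column gaps = 25 px each.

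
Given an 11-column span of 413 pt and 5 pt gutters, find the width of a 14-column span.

527 pt

11c + 10·5 = 413 → 11c = 363 → c = 33 pt.
14 columns plus 13 gutters: 462 + 65 = 527 pt.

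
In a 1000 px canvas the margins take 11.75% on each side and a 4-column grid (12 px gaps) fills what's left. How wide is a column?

182.25 px

1000 × (1 − 2·11.75%) = 1000 × 76.5% = 765 px for the columns.
4c + 3·12 = 765 → 4c = 729 → c = 182.25 px.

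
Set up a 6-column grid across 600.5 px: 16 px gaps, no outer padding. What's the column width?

6 columns + 5 gaps: 6c + 5·16 = 600.5.
6c = 600.5 − 80 = 520.5, so c = 86.75 px.

86.75 px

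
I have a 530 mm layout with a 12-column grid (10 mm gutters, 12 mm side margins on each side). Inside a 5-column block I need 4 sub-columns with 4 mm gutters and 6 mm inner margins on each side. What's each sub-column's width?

45.25 mm

Take off 24 mm of margins, leaving 506 mm.
12c + 11·10 = 506 → 12c = 396 → c = 33 mm.
5 columns plus 4 gutters: 165 + 40 = 205 mm.
Inner content = 205 − 2·6 = 193 mm.
4 columns + 3 gutters: 4d + 3·4 = 193.
4d = 193 − 12 = 181, so d = 45.25 mm.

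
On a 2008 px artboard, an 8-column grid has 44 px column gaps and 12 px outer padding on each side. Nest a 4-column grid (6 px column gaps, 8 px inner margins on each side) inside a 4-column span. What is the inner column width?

234 px

Outer content = 2008 − 2·12 = 1984 px.
8 columns + 7 column gaps: 8c + 7·44 = 1984.
8c = 1984 − 308 = 1676, so c = 209.5 px.
Span of 4: 4·209.5 + 3·44 = 838 + 132 = 970 px.
Inner content = 970 − 2·8 = 954 px.
4d + 3·6 = 954 → 4d = 936 → d = 234 px.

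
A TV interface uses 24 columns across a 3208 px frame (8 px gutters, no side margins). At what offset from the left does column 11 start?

1340 px

Subtracting 23 gutters of 8 leaves 3024 for 24 columns, so c = 126 px.
Before column 11: 10 columns + 10 gutters.
Offset = 10·(126 + 8) = 10·134 = 1340 px.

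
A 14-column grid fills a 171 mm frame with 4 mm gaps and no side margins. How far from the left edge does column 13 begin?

171 − 13·4 = 119; ÷14 gives c = 8.5 mm.
Before column 13: 12 columns + 12 gaps.
Offset = 12·(8.5 + 4) = 12·12.5 = 150 mm.

150 mm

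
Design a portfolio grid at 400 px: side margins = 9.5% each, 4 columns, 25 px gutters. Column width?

62.25 px

Margins: 9.5% × 400 = 38 px each, so content = 400 − 76 = 324 px.
324 − 3·25 = 249; ÷4 gives c = 62.25 px.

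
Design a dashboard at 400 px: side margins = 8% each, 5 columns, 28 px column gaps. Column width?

44.8 px

Margins: 8% × 400 = 32 px each, so content = 400 − 64 = 336 px.
Subtracting 4 column gaps of 28 leaves 224 for 5 columns, so c = 44.8 px.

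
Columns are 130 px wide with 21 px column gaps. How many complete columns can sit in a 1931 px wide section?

Each extra column adds 130 + 21 = 151 px.
(1931 + 21) / 151 = 12.93, so 12 columns fit.

12 columns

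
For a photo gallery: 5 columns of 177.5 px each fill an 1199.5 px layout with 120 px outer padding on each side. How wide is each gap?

Subtract both margins: 1199.5 − 2·120 = 959.5 px.
Columns use 887.5 px, leaving 72 px across 4 gaps = 18 px each.

18 px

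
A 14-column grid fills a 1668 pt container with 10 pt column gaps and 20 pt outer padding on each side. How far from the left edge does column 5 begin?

488 pt

Take off 40 pt of margins, leaving 1628 pt.
14 columns + 13 column gaps: 14c + 13·10 = 1628.
14c = 1628 − 130 = 1498, so c = 107 pt.
Before column 5: the margin + 4 columns + 4 column gaps.
Offset = 20 + 4·(107 + 10) = 20 + 468 = 488 pt.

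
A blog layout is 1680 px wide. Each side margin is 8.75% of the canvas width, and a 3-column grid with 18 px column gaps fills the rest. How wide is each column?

Margins: 8.75% × 1680 = 147 px each, so content = 1680 − 294 = 1386 px.
1386 − 2·18 = 1350; ÷3 gives c = 450 px.

450 px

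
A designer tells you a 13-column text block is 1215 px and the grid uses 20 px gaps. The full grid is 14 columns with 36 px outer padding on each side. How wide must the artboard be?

13c + 12·20 = 1215 → 13c = 975 → c = 75 px.
Total width: 2·36 + 14·75 + 13·20 = 1382 px.

1382 px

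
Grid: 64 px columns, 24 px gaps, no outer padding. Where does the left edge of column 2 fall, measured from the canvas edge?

No margin, so column 2 starts at 1·(column + gutter) = 1·88 = 88 px.

88 px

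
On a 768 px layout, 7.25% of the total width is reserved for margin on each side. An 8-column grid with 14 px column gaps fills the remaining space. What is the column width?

768 × (1 − 2·7.25%) = 768 × 85.5% = 656.64 px for the columns.
Subtracting 7 column gaps of 14 leaves 558.64 for 8 columns, so c = 69.83 px.

69.83 px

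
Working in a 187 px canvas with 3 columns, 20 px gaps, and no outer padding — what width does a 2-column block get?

Subtracting 2 gaps of 20 leaves 147 for 3 columns, so c = 49 px.
2 columns plus 1 gap: 98 + 20 = 118 px.

118 px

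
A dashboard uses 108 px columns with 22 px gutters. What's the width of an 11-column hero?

11 columns plus 10 gutters: 1188 + 220 = 1408 px.

1408 px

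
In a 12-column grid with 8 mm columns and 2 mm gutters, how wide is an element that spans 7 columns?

68 mm

7 columns plus 6 gutters: 56 + 12 = 68 mm.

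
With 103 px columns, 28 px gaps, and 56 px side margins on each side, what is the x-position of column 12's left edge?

1497 px

Each column+gutter stride is 131 px; 11 of them past the 56 px margin is 56 + 1441 = 1497 px.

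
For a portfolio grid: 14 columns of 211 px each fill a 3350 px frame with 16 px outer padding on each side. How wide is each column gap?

Subtract both margins: 3350 − 2·16 = 3318 px.
14 columns take 14·211 = 2954 px; remaining 364 splits into 13 column gaps.
g = 364 / 13 = 28 px.

28 px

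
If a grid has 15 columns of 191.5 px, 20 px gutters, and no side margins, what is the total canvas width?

Total width: 15·191.5 + 14·20 = 3152.5 px.

3152.5 px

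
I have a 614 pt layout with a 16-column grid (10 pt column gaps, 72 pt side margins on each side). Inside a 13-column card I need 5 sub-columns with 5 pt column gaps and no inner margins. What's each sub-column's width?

Inside the margins: 614 − 144 = 470 pt.
16c + 15·10 = 470 → 16c = 320 → c = 20 pt.
Span of 13: 13·20 + 12·10 = 260 + 120 = 380 pt.
5d + 4·5 = 380 → 5d = 360 → d = 72 pt.

72 pt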